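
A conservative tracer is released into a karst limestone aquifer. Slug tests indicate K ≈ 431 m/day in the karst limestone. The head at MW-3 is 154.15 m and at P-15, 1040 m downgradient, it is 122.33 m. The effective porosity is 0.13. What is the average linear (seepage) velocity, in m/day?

101

Hydraulic gradient i = (154.15 − 122.33) / 1040 = 31.82 / 1040 = 0.03060.
Darcy flux q = K · i = 431.0 × 0.03060 = 13.19 m/day.
Seepage velocity v = q / n_e = 13.19 / 0.13 = 101.4 m/day.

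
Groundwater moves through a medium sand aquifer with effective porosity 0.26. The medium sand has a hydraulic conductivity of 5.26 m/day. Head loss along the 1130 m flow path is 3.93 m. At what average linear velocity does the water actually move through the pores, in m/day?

0.0704

Hydraulic gradient i = Δh / L = 3.93 / 1130 = 0.003478.
Darcy flux q = K · i = 5.260 × 0.003478 = 0.01829 m/day.
Seepage velocity v = q / n_e = 0.01829 / 0.26 = 0.07036 m/day.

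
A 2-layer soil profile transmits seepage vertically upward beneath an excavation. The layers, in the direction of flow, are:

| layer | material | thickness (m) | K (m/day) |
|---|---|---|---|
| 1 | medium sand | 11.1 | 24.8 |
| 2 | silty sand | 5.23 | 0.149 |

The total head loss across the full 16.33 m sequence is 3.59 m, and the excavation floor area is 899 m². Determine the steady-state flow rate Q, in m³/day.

Flow is perpendicular to layering, so the layers act in series and the equivalent K is the thickness-weighted harmonic mean.
Total thickness L = 11.1 + 5.23 = 16.33 m.
Σ(b_i/K_i) = 11.1/24.8 + 5.23/0.149 = 35.55 d.
K_eq = L / Σ(b_i/K_i) = 16.33 / 35.55 = 0.4594 m/day.
Q = K_eq · A · (Δh/L) = 0.4594 × 899 × (3.59/16.33) = 90.79 m³/day.

90.8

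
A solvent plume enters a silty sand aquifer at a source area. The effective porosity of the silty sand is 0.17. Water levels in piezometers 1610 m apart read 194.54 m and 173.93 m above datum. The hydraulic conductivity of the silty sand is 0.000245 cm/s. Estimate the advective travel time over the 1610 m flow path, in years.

277

Convert K: 0.000245 cm/s × 864 = 0.2117 m/day.
Hydraulic gradient i = (194.54 − 173.93) / 1610 = 20.61 / 1610 = 0.01280.
Darcy flux q = K · i = 0.2117 × 0.01280 = 0.002710 m/day.
Seepage velocity v = q / n_e = 0.002710 / 0.17 = 0.01594 m/day.
Travel time t = L / v = 1610 / 0.01594 = 1.010e+05 days = 276.5 years.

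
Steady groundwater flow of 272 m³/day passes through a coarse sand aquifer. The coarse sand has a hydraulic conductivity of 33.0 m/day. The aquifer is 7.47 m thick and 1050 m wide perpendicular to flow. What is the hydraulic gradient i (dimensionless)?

Cross-sectional area A = 1050 × 7.47 = 7844 m².
From Q = K·A·i, i = Q / (K·A) = 272 / (33.00 × 7844) = 0.001051.

0.00105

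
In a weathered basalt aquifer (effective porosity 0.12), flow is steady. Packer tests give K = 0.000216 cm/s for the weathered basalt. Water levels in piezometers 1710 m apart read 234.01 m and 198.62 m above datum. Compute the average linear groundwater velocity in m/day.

0.0322

Convert K: 0.000216 cm/s × 864 = 0.1866 m/day.
Hydraulic gradient i = (234.01 − 198.62) / 1710 = 35.39 / 1710 = 0.02070.
Darcy flux q = K · i = 0.1866 × 0.02070 = 0.003862 m/day.
Seepage velocity v = q / n_e = 0.003862 / 0.12 = 0.03219 m/day.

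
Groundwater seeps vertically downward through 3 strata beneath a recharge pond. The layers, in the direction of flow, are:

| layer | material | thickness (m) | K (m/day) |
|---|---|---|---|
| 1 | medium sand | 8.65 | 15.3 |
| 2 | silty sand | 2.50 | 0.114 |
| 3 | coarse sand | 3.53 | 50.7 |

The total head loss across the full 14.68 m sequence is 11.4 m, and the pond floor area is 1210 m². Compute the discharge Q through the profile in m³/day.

611

Flow is perpendicular to layering, so the layers act in series and the equivalent K is the thickness-weighted harmonic mean.
Total thickness L = 8.65 + 2.50 + 3.53 = 14.68 m.
Σ(b_i/K_i) = 8.65/15.3 + 2.50/0.114 + 3.53/50.7 = 22.56 d.
K_eq = L / Σ(b_i/K_i) = 14.68 / 22.56 = 0.6506 m/day.
Q = K_eq · A · (Δh/L) = 0.6506 × 1210 × (11.4/14.68) = 611.3 m³/day.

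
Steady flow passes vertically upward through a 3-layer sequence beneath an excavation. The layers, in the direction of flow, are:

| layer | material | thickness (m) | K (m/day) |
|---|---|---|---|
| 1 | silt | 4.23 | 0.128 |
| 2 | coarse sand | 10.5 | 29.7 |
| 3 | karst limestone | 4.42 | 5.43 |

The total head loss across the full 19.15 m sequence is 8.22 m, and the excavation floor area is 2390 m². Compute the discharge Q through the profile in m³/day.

Flow is perpendicular to layering, so the layers act in series and the equivalent K is the thickness-weighted harmonic mean.
Total thickness L = 4.23 + 10.5 + 4.42 = 19.15 m.
Σ(b_i/K_i) = 4.23/0.128 + 10.5/29.7 + 4.42/5.43 = 34.21 d.
K_eq = L / Σ(b_i/K_i) = 19.15 / 34.21 = 0.5597 m/day.
Q = K_eq · A · (Δh/L) = 0.5597 × 2390 × (8.22/19.15) = 574.2 m³/day.

574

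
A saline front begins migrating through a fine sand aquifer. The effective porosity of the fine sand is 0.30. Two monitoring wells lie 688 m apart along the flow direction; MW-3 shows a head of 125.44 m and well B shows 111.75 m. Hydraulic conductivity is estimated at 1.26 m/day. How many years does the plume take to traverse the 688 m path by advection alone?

22.5

Hydraulic gradient i = (125.44 − 111.75) / 688 = 13.69 / 688 = 0.01990.
Darcy flux q = K · i = 1.260 × 0.01990 = 0.02507 m/day.
Seepage velocity v = q / n_e = 0.02507 / 0.30 = 0.08357 m/day.
Travel time t = L / v = 688 / 0.08357 = 8232 days = 22.54 years.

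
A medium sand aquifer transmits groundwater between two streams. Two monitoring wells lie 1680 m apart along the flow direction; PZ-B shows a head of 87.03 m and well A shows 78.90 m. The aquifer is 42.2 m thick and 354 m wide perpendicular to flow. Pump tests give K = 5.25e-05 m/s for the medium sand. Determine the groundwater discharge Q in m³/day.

328

Convert K: 5.25e-05 m/s × 86400 = 4.536 m/day.
Cross-sectional area A = 354 × 42.2 = 14939 m².
Hydraulic gradient i = (87.03 − 78.90) / 1680 = 8.13 / 1680 = 0.004839.
Darcy's law: Q = K · A · i = 4.536 × 14939 × 0.004839 = 327.9 m³/day.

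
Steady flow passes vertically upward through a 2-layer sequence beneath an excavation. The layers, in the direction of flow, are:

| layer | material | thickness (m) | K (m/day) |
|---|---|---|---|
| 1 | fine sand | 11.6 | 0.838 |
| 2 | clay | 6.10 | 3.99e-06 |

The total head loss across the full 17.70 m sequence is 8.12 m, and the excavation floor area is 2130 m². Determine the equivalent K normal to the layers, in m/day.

1.16e-05

Flow is perpendicular to layering, so the layers act in series and the equivalent K is the thickness-weighted harmonic mean.
Total thickness L = 11.6 + 6.10 = 17.70 m.
Σ(b_i/K_i) = 11.6/0.838 + 6.10/3.99e-06 = 1.529e+06 d.
K_eq = L / Σ(b_i/K_i) = 17.70 / 1.529e+06 = 1.158e-05 m/day.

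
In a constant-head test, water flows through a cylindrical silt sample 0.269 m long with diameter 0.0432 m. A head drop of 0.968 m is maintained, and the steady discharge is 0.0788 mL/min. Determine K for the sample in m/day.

0.0215

Cross-sectional area A = π·(d/2)² = π × (0.0432/2)² = 0.001466 m².
Convert discharge: 0.0788 mL/min = 1.313e-09 m³/s.
Darcy's law rearranged: K = Q·L / (A·Δh) = 1.313e-09 × 0.269 / (0.001466 × 0.968) = 2.490e-07 m/s = 0.02151 m/day.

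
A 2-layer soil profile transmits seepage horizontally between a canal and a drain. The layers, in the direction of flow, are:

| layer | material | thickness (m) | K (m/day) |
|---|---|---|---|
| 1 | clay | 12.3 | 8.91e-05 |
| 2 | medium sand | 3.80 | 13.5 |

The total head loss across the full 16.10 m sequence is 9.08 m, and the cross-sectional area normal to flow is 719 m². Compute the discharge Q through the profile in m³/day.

0.0473

Flow is perpendicular to layering, so the layers act in series and the equivalent K is the thickness-weighted harmonic mean.
Total thickness L = 12.3 + 3.80 = 16.10 m.
Σ(b_i/K_i) = 12.3/8.91e-05 + 3.80/13.5 = 1.380e+05 d.
K_eq = L / Σ(b_i/K_i) = 16.10 / 1.380e+05 = 0.0001166 m/day.
Q = K_eq · A · (Δh/L) = 0.0001166 × 719 × (9.08/16.10) = 0.04729 m³/day.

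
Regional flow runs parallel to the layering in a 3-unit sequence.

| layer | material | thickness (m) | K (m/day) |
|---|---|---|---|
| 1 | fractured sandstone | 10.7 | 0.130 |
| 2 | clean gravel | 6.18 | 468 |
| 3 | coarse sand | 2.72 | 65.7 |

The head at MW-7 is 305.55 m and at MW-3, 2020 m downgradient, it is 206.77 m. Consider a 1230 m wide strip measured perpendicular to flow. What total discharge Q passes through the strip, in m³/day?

185000

Flow is parallel to layering, so each bed carries its own Darcy discharge and the transmissivities add.
Σ(K_i·b_i) = 0.130×10.7 + 468×6.18 + 65.7×2.72 = 3072 m²/day.
Hydraulic gradient i = (305.55 − 206.77) / 2020 = 98.78 / 2020 = 0.04890.
Q = Σ(K_i·b_i) · W · i = 3072 × 1230 × 0.04890 = 1.848e+05 m³/day.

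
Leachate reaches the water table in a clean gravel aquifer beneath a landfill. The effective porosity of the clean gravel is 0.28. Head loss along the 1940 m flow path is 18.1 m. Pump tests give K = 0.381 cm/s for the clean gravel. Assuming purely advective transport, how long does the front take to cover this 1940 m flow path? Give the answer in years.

Convert K: 0.381 cm/s × 864 = 329.2 m/day.
Hydraulic gradient i = Δh / L = 18.1 / 1940 = 0.009330.
Darcy flux q = K · i = 329.2 × 0.009330 = 3.071 m/day.
Seepage velocity v = q / n_e = 3.071 / 0.28 = 10.97 m/day.
Travel time t = L / v = 1940 / 10.97 = 176.9 days = 0.4842 years.

0.484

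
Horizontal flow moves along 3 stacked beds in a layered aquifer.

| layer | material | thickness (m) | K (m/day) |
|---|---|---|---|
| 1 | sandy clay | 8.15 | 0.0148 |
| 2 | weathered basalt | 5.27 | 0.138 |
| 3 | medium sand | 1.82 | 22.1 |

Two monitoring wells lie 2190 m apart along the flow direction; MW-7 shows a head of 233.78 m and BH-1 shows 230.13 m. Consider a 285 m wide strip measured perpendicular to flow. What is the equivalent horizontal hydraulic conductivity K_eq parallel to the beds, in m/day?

2.69

Flow is parallel to layering, so each bed carries its own Darcy discharge and the transmissivities add.
Σ(K_i·b_i) = 0.0148×8.15 + 0.138×5.27 + 22.1×1.82 = 41.07 m²/day.
Total thickness b = 15.24 m, so K_eq = Σ(K_i·b_i)/b = 2.695 m/day.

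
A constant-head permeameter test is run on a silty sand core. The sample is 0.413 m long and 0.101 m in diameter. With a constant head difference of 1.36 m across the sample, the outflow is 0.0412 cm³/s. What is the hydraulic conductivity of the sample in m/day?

Cross-sectional area A = π·(d/2)² = π × (0.101/2)² = 0.008012 m².
Convert discharge: 0.0412 cm³/s = 4.120e-08 m³/s.
Darcy's law rearranged: K = Q·L / (A·Δh) = 4.120e-08 × 0.413 / (0.008012 × 1.36) = 1.562e-06 m/s = 0.1349 m/day.

0.135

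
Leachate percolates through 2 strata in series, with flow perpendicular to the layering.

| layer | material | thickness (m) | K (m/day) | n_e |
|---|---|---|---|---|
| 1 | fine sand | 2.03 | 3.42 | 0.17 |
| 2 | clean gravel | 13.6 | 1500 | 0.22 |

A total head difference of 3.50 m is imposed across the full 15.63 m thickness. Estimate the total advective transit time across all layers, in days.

With flow normal to the layers, continuity requires the same specific discharge q through every layer.
Σ(b_i/K_i) = 2.03/3.42 + 13.6/1500 = 0.6026 d.
q = Δh / Σ(b_i/K_i) = 3.50 / 0.6026 = 5.808 m/day.
In each layer the seepage velocity is v_i = q/n_i, so the layer transit time is t_i = b_i·n_i / q:
  layer 1 (fine sand): t_1 = 2.03 × 0.17 / 5.808 = 0.05942 d
  layer 2 (clean gravel): t_2 = 13.6 × 0.22 / 5.808 = 0.5152 d
Total t = Σ t_i = 0.5746 days.

0.575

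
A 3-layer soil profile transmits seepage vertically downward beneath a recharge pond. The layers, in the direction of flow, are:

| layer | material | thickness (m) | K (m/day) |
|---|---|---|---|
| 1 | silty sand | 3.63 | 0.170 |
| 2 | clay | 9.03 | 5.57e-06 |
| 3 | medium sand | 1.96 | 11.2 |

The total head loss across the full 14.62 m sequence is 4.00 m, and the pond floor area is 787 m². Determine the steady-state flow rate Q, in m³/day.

Flow is perpendicular to layering, so the layers act in series and the equivalent K is the thickness-weighted harmonic mean.
Total thickness L = 3.63 + 9.03 + 1.96 = 14.62 m.
Σ(b_i/K_i) = 3.63/0.170 + 9.03/5.57e-06 + 1.96/11.2 = 1.621e+06 d.
K_eq = L / Σ(b_i/K_i) = 14.62 / 1.621e+06 = 9.018e-06 m/day.
Q = K_eq · A · (Δh/L) = 9.018e-06 × 787 × (4.00/14.62) = 0.001942 m³/day.

0.00194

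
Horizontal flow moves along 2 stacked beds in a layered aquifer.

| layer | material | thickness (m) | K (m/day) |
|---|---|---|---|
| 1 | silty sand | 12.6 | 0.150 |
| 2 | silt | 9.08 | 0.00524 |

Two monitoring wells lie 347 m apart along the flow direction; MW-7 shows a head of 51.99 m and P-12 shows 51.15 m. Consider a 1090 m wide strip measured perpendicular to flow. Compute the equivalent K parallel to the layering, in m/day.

Flow is parallel to layering, so each bed carries its own Darcy discharge and the transmissivities add.
Σ(K_i·b_i) = 0.150×12.6 + 0.00524×9.08 = 1.938 m²/day.
Total thickness b = 21.68 m, so K_eq = Σ(K_i·b_i)/b = 0.08937 m/day.

0.0894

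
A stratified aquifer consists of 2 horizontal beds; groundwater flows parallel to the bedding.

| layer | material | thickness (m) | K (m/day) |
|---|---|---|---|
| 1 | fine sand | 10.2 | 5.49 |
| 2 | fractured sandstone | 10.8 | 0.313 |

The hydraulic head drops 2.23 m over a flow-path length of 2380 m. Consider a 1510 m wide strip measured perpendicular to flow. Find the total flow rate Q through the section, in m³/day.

Flow is parallel to layering, so each bed carries its own Darcy discharge and the transmissivities add.
Σ(K_i·b_i) = 5.49×10.2 + 0.313×10.8 = 59.38 m²/day.
Hydraulic gradient i = Δh / L = 2.23 / 2380 = 0.0009370.
Q = Σ(K_i·b_i) · W · i = 59.38 × 1510 × 0.0009370 = 84.01 m³/day.

84.0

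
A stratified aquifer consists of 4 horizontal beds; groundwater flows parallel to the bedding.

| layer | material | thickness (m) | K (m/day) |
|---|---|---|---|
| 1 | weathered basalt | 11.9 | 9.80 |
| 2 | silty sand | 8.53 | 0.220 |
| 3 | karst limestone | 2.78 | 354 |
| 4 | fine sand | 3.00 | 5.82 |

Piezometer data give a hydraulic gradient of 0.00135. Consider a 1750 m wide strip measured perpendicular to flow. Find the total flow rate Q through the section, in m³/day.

2650

Flow is parallel to layering, so each bed carries its own Darcy discharge and the transmissivities add.
Σ(K_i·b_i) = 9.80×11.9 + 0.220×8.53 + 354×2.78 + 5.82×3.00 = 1120 m²/day.
Hydraulic gradient i = 0.00135.
Q = Σ(K_i·b_i) · W · i = 1120 × 1750 × 0.001350 = 2646 m³/day.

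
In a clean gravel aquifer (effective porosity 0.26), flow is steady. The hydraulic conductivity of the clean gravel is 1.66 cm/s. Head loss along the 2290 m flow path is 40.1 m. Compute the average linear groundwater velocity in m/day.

96.6

Convert K: 1.66 cm/s × 864 = 1434 m/day.
Hydraulic gradient i = Δh / L = 40.1 / 2290 = 0.01751.
Darcy flux q = K · i = 1434 × 0.01751 = 25.11 m/day.
Seepage velocity v = q / n_e = 25.11 / 0.26 = 96.60 m/day.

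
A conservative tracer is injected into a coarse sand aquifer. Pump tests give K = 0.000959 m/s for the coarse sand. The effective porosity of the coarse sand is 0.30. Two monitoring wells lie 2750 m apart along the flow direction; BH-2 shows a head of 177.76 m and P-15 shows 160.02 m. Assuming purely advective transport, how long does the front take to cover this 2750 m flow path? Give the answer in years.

Convert K: 0.000959 m/s × 86400 = 82.86 m/day.
Hydraulic gradient i = (177.76 − 160.02) / 2750 = 17.74 / 2750 = 0.006451.
Darcy flux q = K · i = 82.86 × 0.006451 = 0.5345 m/day.
Seepage velocity v = q / n_e = 0.5345 / 0.30 = 1.782 m/day.
Travel time t = L / v = 2750 / 1.782 = 1543 days = 4.226 years.

4.23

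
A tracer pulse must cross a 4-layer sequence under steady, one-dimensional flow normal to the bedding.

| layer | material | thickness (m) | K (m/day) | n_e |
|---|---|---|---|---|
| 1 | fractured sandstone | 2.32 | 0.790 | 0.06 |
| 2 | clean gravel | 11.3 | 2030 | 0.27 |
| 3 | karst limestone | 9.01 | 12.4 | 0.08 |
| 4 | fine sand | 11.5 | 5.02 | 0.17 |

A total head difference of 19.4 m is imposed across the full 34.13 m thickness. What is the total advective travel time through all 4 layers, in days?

With flow normal to the layers, continuity requires the same specific discharge q through every layer.
Σ(b_i/K_i) = 2.32/0.790 + 11.3/2030 + 9.01/12.4 + 11.5/5.02 = 5.960 d.
q = Δh / Σ(b_i/K_i) = 19.4 / 5.960 = 3.255 m/day.
In each layer the seepage velocity is v_i = q/n_i, so the layer transit time is t_i = b_i·n_i / q:
  layer 1 (fractured sandstone): t_1 = 2.32 × 0.06 / 3.255 = 0.04276 d
  layer 2 (clean gravel): t_2 = 11.3 × 0.27 / 3.255 = 0.9373 d
  layer 3 (karst limestone): t_3 = 9.01 × 0.08 / 3.255 = 0.2214 d
  layer 4 (fine sand): t_4 = 11.5 × 0.17 / 3.255 = 0.6006 d
Total t = Σ t_i = 1.802 days.

1.80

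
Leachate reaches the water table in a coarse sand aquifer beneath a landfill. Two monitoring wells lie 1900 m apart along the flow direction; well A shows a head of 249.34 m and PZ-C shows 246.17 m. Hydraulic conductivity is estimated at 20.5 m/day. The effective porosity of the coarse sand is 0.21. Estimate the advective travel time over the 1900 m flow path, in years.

Hydraulic gradient i = (249.34 − 246.17) / 1900 = 3.17 / 1900 = 0.001668.
Darcy flux q = K · i = 20.50 × 0.001668 = 0.03420 m/day.
Seepage velocity v = q / n_e = 0.03420 / 0.21 = 0.1629 m/day.
Travel time t = L / v = 1900 / 0.1629 = 11666 days = 31.94 years.

31.9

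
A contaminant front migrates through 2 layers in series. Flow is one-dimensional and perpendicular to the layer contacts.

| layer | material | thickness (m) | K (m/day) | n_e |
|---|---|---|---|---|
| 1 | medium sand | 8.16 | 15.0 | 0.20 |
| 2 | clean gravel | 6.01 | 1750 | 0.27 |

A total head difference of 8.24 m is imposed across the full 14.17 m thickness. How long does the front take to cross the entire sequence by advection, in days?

0.216

With flow normal to the layers, continuity requires the same specific discharge q through every layer.
Σ(b_i/K_i) = 8.16/15.0 + 6.01/1750 = 0.5474 d.
q = Δh / Σ(b_i/K_i) = 8.24 / 0.5474 = 15.05 m/day.
In each layer the seepage velocity is v_i = q/n_i, so the layer transit time is t_i = b_i·n_i / q:
  layer 1 (medium sand): t_1 = 8.16 × 0.20 / 15.05 = 0.1084 d
  layer 2 (clean gravel): t_2 = 6.01 × 0.27 / 15.05 = 0.1078 d
Total t = Σ t_i = 0.2162 days.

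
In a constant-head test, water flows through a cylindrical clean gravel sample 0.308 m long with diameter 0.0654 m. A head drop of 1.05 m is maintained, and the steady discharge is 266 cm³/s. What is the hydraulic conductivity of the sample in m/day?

Cross-sectional area A = π·(d/2)² = π × (0.0654/2)² = 0.003359 m².
Convert discharge: 266 cm³/s = 0.0002660 m³/s.
Darcy's law rearranged: K = Q·L / (A·Δh) = 0.0002660 × 0.308 / (0.003359 × 1.05) = 0.02323 m/s = 2007 m/day.

2010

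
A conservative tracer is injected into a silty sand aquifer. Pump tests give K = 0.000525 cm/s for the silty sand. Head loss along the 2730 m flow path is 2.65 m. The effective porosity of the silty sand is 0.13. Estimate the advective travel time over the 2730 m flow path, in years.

Convert K: 0.000525 cm/s × 864 = 0.4536 m/day.
Hydraulic gradient i = Δh / L = 2.65 / 2730 = 0.0009707.
Darcy flux q = K · i = 0.4536 × 0.0009707 = 0.0004403 m/day.
Seepage velocity v = q / n_e = 0.0004403 / 0.13 = 0.003387 m/day.
Travel time t = L / v = 2730 / 0.003387 = 8.060e+05 days = 2207 years.

2210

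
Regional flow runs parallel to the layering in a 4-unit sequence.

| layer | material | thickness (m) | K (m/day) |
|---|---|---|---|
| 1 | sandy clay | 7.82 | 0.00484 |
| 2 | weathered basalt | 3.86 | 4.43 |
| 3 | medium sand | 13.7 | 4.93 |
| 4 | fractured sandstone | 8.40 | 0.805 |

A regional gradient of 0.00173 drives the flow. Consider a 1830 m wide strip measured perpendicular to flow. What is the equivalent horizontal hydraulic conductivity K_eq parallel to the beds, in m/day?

2.71

Flow is parallel to layering, so each bed carries its own Darcy discharge and the transmissivities add.
Σ(K_i·b_i) = 0.00484×7.82 + 4.43×3.86 + 4.93×13.7 + 0.805×8.40 = 91.44 m²/day.
Total thickness b = 33.78 m, so K_eq = Σ(K_i·b_i)/b = 2.707 m/day.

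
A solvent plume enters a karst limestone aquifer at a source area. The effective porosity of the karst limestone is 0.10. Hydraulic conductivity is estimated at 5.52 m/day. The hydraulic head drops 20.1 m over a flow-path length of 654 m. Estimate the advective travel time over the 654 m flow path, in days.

Hydraulic gradient i = Δh / L = 20.1 / 654 = 0.03073.
Darcy flux q = K · i = 5.520 × 0.03073 = 0.1697 m/day.
Seepage velocity v = q / n_e = 0.1697 / 0.10 = 1.697 m/day.
Travel time t = L / v = 654 / 1.697 = 385.5 days.

385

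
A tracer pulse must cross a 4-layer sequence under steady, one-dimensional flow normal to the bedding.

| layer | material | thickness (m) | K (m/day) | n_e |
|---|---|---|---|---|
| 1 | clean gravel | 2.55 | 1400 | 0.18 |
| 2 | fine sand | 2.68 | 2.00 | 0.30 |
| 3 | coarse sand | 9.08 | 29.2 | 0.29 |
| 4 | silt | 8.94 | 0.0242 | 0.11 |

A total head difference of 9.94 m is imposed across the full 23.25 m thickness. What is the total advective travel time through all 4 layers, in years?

0.499

With flow normal to the layers, continuity requires the same specific discharge q through every layer.
Σ(b_i/K_i) = 2.55/1400 + 2.68/2.00 + 9.08/29.2 + 8.94/0.0242 = 371.1 d.
q = Δh / Σ(b_i/K_i) = 9.94 / 371.1 = 0.02679 m/day.
In each layer the seepage velocity is v_i = q/n_i, so the layer transit time is t_i = b_i·n_i / q:
  layer 1 (clean gravel): t_1 = 2.55 × 0.18 / 0.02679 = 17.14 d
  layer 2 (fine sand): t_2 = 2.68 × 0.30 / 0.02679 = 30.01 d
  layer 3 (coarse sand): t_3 = 9.08 × 0.29 / 0.02679 = 98.30 d
  layer 4 (silt): t_4 = 8.94 × 0.11 / 0.02679 = 36.71 d
Total t = Σ t_i = 182.2 days = 0.4987 years.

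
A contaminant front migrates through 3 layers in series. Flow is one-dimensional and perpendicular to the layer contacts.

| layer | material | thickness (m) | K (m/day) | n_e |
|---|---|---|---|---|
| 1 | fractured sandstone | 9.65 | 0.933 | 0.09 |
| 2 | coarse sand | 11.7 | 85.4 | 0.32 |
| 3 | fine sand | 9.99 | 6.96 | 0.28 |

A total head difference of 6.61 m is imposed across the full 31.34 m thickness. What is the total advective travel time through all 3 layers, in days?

With flow normal to the layers, continuity requires the same specific discharge q through every layer.
Σ(b_i/K_i) = 9.65/0.933 + 11.7/85.4 + 9.99/6.96 = 11.92 d.
q = Δh / Σ(b_i/K_i) = 6.61 / 11.92 = 0.5547 m/day.
In each layer the seepage velocity is v_i = q/n_i, so the layer transit time is t_i = b_i·n_i / q:
  layer 1 (fractured sandstone): t_1 = 9.65 × 0.09 / 0.5547 = 1.566 d
  layer 2 (coarse sand): t_2 = 11.7 × 0.32 / 0.5547 = 6.749 d
  layer 3 (fine sand): t_3 = 9.99 × 0.28 / 0.5547 = 5.042 d
Total t = Σ t_i = 13.36 days.

13.4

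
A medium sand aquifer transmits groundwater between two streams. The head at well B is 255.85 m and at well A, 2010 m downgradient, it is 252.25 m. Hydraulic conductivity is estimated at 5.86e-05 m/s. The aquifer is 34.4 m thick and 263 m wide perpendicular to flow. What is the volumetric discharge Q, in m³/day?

82.0

Convert K: 5.86e-05 m/s × 86400 = 5.063 m/day.
Cross-sectional area A = 263 × 34.4 = 9047 m².
Hydraulic gradient i = (255.85 − 252.25) / 2010 = 3.6 / 2010 = 0.001791.
Darcy's law: Q = K · A · i = 5.063 × 9047 × 0.001791 = 82.04 m³/day.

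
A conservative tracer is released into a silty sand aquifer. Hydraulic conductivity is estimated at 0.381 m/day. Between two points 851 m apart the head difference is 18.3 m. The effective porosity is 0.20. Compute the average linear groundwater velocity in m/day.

0.0410

Hydraulic gradient i = Δh / L = 18.3 / 851 = 0.02150.
Darcy flux q = K · i = 0.3810 × 0.02150 = 0.008193 m/day.
Seepage velocity v = q / n_e = 0.008193 / 0.20 = 0.04097 m/day.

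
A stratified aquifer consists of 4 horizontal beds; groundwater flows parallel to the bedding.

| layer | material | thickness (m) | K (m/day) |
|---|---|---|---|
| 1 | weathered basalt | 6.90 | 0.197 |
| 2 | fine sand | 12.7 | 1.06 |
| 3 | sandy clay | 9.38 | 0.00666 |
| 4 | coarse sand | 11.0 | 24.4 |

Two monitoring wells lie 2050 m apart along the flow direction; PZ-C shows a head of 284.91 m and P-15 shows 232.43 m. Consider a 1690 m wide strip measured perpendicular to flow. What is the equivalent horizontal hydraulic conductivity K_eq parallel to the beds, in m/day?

7.09

Flow is parallel to layering, so each bed carries its own Darcy discharge and the transmissivities add.
Σ(K_i·b_i) = 0.197×6.90 + 1.06×12.7 + 0.00666×9.38 + 24.4×11.0 = 283.3 m²/day.
Total thickness b = 39.98 m, so K_eq = Σ(K_i·b_i)/b = 7.086 m/day.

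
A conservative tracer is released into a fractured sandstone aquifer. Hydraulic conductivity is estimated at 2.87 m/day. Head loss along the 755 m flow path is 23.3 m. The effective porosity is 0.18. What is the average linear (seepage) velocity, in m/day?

Hydraulic gradient i = Δh / L = 23.3 / 755 = 0.03086.
Darcy flux q = K · i = 2.870 × 0.03086 = 0.08857 m/day.
Seepage velocity v = q / n_e = 0.08857 / 0.18 = 0.4921 m/day.

0.492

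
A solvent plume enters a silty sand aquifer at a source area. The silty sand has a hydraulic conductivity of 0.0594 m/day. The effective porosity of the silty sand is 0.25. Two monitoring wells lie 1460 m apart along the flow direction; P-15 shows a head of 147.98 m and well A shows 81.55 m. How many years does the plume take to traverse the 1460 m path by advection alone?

Hydraulic gradient i = (147.98 − 81.55) / 1460 = 66.43 / 1460 = 0.04550.
Darcy flux q = K · i = 0.05940 × 0.04550 = 0.002703 m/day.
Seepage velocity v = q / n_e = 0.002703 / 0.25 = 0.01081 m/day.
Travel time t = L / v = 1460 / 0.01081 = 1.351e+05 days = 369.7 years.

370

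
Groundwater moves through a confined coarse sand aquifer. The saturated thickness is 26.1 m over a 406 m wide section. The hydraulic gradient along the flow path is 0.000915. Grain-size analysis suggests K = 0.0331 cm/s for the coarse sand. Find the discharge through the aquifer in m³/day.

277

Convert K: 0.0331 cm/s × 864 = 28.60 m/day.
Cross-sectional area A = 406 × 26.1 = 10597 m².
Hydraulic gradient i = 0.000915.
Darcy's law: Q = K · A · i = 28.60 × 10597 × 0.0009150 = 277.3 m³/day.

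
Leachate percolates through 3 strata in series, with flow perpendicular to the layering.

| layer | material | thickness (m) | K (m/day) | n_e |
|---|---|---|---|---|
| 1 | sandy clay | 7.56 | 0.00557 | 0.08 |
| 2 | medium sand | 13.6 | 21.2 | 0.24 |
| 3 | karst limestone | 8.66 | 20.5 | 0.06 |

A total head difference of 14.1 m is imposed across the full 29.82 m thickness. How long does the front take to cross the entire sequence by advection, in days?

423

With flow normal to the layers, continuity requires the same specific discharge q through every layer.
Σ(b_i/K_i) = 7.56/0.00557 + 13.6/21.2 + 8.66/20.5 = 1358 d.
q = Δh / Σ(b_i/K_i) = 14.1 / 1358 = 0.01038 m/day.
In each layer the seepage velocity is v_i = q/n_i, so the layer transit time is t_i = b_i·n_i / q:
  layer 1 (sandy clay): t_1 = 7.56 × 0.08 / 0.01038 = 58.26 d
  layer 2 (medium sand): t_2 = 13.6 × 0.24 / 0.01038 = 314.4 d
  layer 3 (karst limestone): t_3 = 8.66 × 0.06 / 0.01038 = 50.06 d
Total t = Σ t_i = 422.8 days.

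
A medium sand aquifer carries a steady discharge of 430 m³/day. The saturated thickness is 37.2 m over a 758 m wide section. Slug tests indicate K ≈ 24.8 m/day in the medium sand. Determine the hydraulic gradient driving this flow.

0.000615

Cross-sectional area A = 758 × 37.2 = 28198 m².
From Q = K·A·i, i = Q / (K·A) = 430 / (24.80 × 28198) = 0.0006149.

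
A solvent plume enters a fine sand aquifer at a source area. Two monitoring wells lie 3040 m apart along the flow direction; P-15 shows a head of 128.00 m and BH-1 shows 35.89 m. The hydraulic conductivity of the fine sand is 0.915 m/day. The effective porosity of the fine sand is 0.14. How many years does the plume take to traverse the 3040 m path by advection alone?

Hydraulic gradient i = (128.00 − 35.89) / 3040 = 92.11 / 3040 = 0.03030.
Darcy flux q = K · i = 0.9150 × 0.03030 = 0.02772 m/day.
Seepage velocity v = q / n_e = 0.02772 / 0.14 = 0.1980 m/day.
Travel time t = L / v = 3040 / 0.1980 = 15351 days = 42.03 years.

42.0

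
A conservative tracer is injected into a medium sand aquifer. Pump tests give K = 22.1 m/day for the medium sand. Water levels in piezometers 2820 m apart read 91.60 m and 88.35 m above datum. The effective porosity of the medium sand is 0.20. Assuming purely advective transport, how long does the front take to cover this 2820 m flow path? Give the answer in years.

Hydraulic gradient i = (91.60 − 88.35) / 2820 = 3.25 / 2820 = 0.001152.
Darcy flux q = K · i = 22.10 × 0.001152 = 0.02547 m/day.
Seepage velocity v = q / n_e = 0.02547 / 0.20 = 0.1273 m/day.
Travel time t = L / v = 2820 / 0.1273 = 22144 days = 60.63 years.

60.6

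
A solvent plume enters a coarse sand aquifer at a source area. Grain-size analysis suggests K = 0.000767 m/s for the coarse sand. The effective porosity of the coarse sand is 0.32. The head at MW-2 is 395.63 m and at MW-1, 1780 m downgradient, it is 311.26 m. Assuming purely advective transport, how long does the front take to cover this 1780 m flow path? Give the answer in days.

181

Convert K: 0.000767 m/s × 86400 = 66.27 m/day.
Hydraulic gradient i = (395.63 − 311.26) / 1780 = 84.37 / 1780 = 0.04740.
Darcy flux q = K · i = 66.27 × 0.04740 = 3.141 m/day.
Seepage velocity v = q / n_e = 3.141 / 0.32 = 9.816 m/day.
Travel time t = L / v = 1780 / 9.816 = 181.3 days.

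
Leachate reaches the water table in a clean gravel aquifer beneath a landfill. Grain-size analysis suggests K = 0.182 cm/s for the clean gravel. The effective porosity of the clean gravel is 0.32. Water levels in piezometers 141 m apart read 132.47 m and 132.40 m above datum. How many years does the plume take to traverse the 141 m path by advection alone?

1.58

Convert K: 0.182 cm/s × 864 = 157.2 m/day.
Hydraulic gradient i = (132.47 − 132.40) / 141 = 0.07 / 141 = 0.0004965.
Darcy flux q = K · i = 157.2 × 0.0004965 = 0.07807 m/day.
Seepage velocity v = q / n_e = 0.07807 / 0.32 = 0.2440 m/day.
Travel time t = L / v = 141 / 0.2440 = 578.0 days = 1.582 years.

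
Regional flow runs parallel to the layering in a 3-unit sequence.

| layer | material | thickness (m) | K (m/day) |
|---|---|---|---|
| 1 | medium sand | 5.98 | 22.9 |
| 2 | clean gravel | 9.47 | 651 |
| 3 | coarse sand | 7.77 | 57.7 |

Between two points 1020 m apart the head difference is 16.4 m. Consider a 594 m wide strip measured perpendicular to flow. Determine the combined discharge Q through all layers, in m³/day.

Flow is parallel to layering, so each bed carries its own Darcy discharge and the transmissivities add.
Σ(K_i·b_i) = 22.9×5.98 + 651×9.47 + 57.7×7.77 = 6750 m²/day.
Hydraulic gradient i = Δh / L = 16.4 / 1020 = 0.01608.
Q = Σ(K_i·b_i) · W · i = 6750 × 594 × 0.01608 = 64469 m³/day.

64500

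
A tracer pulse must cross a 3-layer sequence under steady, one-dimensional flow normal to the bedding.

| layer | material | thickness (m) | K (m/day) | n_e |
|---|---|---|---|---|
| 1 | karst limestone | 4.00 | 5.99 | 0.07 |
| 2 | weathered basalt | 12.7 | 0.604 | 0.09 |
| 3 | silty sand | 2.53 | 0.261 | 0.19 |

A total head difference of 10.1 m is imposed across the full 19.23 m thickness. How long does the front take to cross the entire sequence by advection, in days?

5.92

With flow normal to the layers, continuity requires the same specific discharge q through every layer.
Σ(b_i/K_i) = 4.00/5.99 + 12.7/0.604 + 2.53/0.261 = 31.39 d.
q = Δh / Σ(b_i/K_i) = 10.1 / 31.39 = 0.3218 m/day.
In each layer the seepage velocity is v_i = q/n_i, so the layer transit time is t_i = b_i·n_i / q:
  layer 1 (karst limestone): t_1 = 4.00 × 0.07 / 0.3218 = 0.8702 d
  layer 2 (weathered basalt): t_2 = 12.7 × 0.09 / 0.3218 = 3.552 d
  layer 3 (silty sand): t_3 = 2.53 × 0.19 / 0.3218 = 1.494 d
Total t = Σ t_i = 5.916 days.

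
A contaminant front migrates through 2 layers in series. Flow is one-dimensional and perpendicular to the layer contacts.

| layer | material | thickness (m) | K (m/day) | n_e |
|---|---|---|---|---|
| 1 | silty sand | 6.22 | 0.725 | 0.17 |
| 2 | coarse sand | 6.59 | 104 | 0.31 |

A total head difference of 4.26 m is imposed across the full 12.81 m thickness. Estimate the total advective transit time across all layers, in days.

6.29

With flow normal to the layers, continuity requires the same specific discharge q through every layer.
Σ(b_i/K_i) = 6.22/0.725 + 6.59/104 = 8.643 d.
q = Δh / Σ(b_i/K_i) = 4.26 / 8.643 = 0.4929 m/day.
In each layer the seepage velocity is v_i = q/n_i, so the layer transit time is t_i = b_i·n_i / q:
  layer 1 (silty sand): t_1 = 6.22 × 0.17 / 0.4929 = 2.145 d
  layer 2 (coarse sand): t_2 = 6.59 × 0.31 / 0.4929 = 4.145 d
Total t = Σ t_i = 6.290 days.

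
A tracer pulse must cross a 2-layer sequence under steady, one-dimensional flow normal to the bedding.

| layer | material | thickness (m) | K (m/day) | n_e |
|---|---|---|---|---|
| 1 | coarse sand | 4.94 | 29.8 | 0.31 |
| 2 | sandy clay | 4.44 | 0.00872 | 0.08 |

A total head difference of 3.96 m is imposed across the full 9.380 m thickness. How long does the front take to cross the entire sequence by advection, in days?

With flow normal to the layers, continuity requires the same specific discharge q through every layer.
Σ(b_i/K_i) = 4.94/29.8 + 4.44/0.00872 = 509.3 d.
q = Δh / Σ(b_i/K_i) = 3.96 / 509.3 = 0.007775 m/day.
In each layer the seepage velocity is v_i = q/n_i, so the layer transit time is t_i = b_i·n_i / q:
  layer 1 (coarse sand): t_1 = 4.94 × 0.31 / 0.007775 = 197.0 d
  layer 2 (sandy clay): t_2 = 4.44 × 0.08 / 0.007775 = 45.69 d
Total t = Σ t_i = 242.7 days.

243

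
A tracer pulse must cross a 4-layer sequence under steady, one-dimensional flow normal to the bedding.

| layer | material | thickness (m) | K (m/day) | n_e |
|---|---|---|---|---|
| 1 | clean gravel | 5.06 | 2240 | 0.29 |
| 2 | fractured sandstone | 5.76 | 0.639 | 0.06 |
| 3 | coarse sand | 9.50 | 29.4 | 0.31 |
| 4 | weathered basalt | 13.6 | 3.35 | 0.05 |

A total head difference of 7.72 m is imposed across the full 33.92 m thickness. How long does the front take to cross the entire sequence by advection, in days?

9.44

With flow normal to the layers, continuity requires the same specific discharge q through every layer.
Σ(b_i/K_i) = 5.06/2240 + 5.76/0.639 + 9.50/29.4 + 13.6/3.35 = 13.40 d.
q = Δh / Σ(b_i/K_i) = 7.72 / 13.40 = 0.5762 m/day.
In each layer the seepage velocity is v_i = q/n_i, so the layer transit time is t_i = b_i·n_i / q:
  layer 1 (clean gravel): t_1 = 5.06 × 0.29 / 0.5762 = 2.547 d
  layer 2 (fractured sandstone): t_2 = 5.76 × 0.06 / 0.5762 = 0.5998 d
  layer 3 (coarse sand): t_3 = 9.50 × 0.31 / 0.5762 = 5.111 d
  layer 4 (weathered basalt): t_4 = 13.6 × 0.05 / 0.5762 = 1.180 d
Total t = Σ t_i = 9.438 days.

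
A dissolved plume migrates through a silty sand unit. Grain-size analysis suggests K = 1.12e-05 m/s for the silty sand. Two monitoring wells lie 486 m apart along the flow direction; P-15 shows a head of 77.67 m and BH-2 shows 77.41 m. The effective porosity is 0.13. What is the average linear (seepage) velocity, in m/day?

Convert K: 1.12e-05 m/s × 86400 = 0.9677 m/day.
Hydraulic gradient i = (77.67 − 77.41) / 486 = 0.26 / 486 = 0.0005350.
Darcy flux q = K · i = 0.9677 × 0.0005350 = 0.0005177 m/day.
Seepage velocity v = q / n_e = 0.0005177 / 0.13 = 0.003982 m/day.

0.00398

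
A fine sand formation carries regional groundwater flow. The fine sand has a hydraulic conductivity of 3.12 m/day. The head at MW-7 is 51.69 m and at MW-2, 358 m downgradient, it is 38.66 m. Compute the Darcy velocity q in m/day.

Hydraulic gradient i = (51.69 − 38.66) / 358 = 13.03 / 358 = 0.03640.
Specific discharge q = K · i = 3.120 × 0.03640 = 0.1136 m/day.

0.114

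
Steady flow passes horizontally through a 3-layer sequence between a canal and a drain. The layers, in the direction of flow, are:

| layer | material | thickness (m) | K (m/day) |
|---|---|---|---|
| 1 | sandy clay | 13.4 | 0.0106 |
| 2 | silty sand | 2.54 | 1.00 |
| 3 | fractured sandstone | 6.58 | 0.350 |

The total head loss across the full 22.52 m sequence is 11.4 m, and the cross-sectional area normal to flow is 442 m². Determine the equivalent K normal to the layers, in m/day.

0.0175

Flow is perpendicular to layering, so the layers act in series and the equivalent K is the thickness-weighted harmonic mean.
Total thickness L = 13.4 + 2.54 + 6.58 = 22.52 m.
Σ(b_i/K_i) = 13.4/0.0106 + 2.54/1.00 + 6.58/0.350 = 1285 d.
K_eq = L / Σ(b_i/K_i) = 22.52 / 1285 = 0.01752 m/day.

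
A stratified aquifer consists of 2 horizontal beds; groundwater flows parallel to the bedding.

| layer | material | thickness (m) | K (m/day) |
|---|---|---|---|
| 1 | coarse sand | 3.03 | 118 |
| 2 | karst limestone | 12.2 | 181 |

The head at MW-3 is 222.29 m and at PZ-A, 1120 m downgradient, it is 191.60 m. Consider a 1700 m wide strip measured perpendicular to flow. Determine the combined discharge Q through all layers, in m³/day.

120000

Flow is parallel to layering, so each bed carries its own Darcy discharge and the transmissivities add.
Σ(K_i·b_i) = 118×3.03 + 181×12.2 = 2566 m²/day.
Hydraulic gradient i = (222.29 − 191.60) / 1120 = 30.69 / 1120 = 0.02740.
Q = Σ(K_i·b_i) · W · i = 2566 × 1700 × 0.02740 = 1.195e+05 m³/day.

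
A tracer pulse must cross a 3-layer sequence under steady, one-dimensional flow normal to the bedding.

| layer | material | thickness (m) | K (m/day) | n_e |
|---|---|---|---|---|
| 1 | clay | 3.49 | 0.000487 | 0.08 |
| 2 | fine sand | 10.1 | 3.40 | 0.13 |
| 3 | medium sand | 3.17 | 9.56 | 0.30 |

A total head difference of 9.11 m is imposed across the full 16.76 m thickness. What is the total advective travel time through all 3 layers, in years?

With flow normal to the layers, continuity requires the same specific discharge q through every layer.
Σ(b_i/K_i) = 3.49/0.000487 + 10.1/3.40 + 3.17/9.56 = 7170 d.
q = Δh / Σ(b_i/K_i) = 9.11 / 7170 = 0.001271 m/day.
In each layer the seepage velocity is v_i = q/n_i, so the layer transit time is t_i = b_i·n_i / q:
  layer 1 (clay): t_1 = 3.49 × 0.08 / 0.001271 = 219.7 d
  layer 2 (fine sand): t_2 = 10.1 × 0.13 / 0.001271 = 1033 d
  layer 3 (medium sand): t_3 = 3.17 × 0.30 / 0.001271 = 748.4 d
Total t = Σ t_i = 2002 days = 5.480 years.

5.48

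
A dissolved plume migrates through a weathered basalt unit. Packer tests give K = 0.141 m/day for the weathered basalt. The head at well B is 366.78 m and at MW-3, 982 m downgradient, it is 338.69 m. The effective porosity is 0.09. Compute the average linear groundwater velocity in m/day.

Hydraulic gradient i = (366.78 − 338.69) / 982 = 28.09 / 982 = 0.02860.
Darcy flux q = K · i = 0.1410 × 0.02860 = 0.004033 m/day.
Seepage velocity v = q / n_e = 0.004033 / 0.09 = 0.04481 m/day.

0.0448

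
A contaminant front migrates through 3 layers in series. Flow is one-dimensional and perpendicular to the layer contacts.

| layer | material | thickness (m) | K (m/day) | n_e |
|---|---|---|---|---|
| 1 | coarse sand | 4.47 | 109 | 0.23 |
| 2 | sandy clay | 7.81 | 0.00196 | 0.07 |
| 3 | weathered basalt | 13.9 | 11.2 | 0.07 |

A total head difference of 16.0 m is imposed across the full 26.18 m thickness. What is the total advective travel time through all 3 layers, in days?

635

With flow normal to the layers, continuity requires the same specific discharge q through every layer.
Σ(b_i/K_i) = 4.47/109 + 7.81/0.00196 + 13.9/11.2 = 3986 d.
q = Δh / Σ(b_i/K_i) = 16.0 / 3986 = 0.004014 m/day.
In each layer the seepage velocity is v_i = q/n_i, so the layer transit time is t_i = b_i·n_i / q:
  layer 1 (coarse sand): t_1 = 4.47 × 0.23 / 0.004014 = 256.1 d
  layer 2 (sandy clay): t_2 = 7.81 × 0.07 / 0.004014 = 136.2 d
  layer 3 (weathered basalt): t_3 = 13.9 × 0.07 / 0.004014 = 242.4 d
Total t = Σ t_i = 634.7 days.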